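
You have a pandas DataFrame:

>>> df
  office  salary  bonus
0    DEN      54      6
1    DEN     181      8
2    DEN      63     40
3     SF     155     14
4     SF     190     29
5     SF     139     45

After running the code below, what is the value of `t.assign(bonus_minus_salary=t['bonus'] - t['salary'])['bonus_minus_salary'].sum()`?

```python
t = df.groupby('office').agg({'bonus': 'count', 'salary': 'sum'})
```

-776

group by office: count(bonus), sum(salary):
        bonus  salary
office               
DEN         3     298
SF          3     484
add column bonus_minus_salary = t['bonus'] - t['salary']:
        bonus  salary  bonus_minus_salary
office                                   
DEN         3     298                -295
SF          3     484                -481
Hence -776.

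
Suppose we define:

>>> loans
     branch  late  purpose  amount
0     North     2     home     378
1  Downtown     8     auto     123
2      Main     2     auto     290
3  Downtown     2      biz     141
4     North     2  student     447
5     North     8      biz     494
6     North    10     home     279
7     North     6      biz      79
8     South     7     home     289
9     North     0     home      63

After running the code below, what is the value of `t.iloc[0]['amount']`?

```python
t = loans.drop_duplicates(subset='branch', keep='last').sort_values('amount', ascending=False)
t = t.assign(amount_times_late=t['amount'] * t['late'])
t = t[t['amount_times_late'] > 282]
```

290

drop duplicate branch (keep=last):
     branch  late purpose  amount
2      Main     2    auto     290
3  Downtown     2     biz     141
8     South     7    home     289
9     North     0    home      63
sort by amount descending:
     branch  late purpose  amount
2      Main     2    auto     290
8     South     7    home     289
3  Downtown     2     biz     141
9     North     0    home      63
add column amount_times_late = t['amount'] * t['late']:
     branch  late purpose  amount  amount_times_late
2      Main     2    auto     290                580
8     South     7    home     289               2023
3  Downtown     2     biz     141                282
9     North     0    home      63                  0
filter rows where amount_times_late > 282:
  branch  late purpose  amount  amount_times_late
2   Main     2    auto     290                580
8  South     7    home     289               2023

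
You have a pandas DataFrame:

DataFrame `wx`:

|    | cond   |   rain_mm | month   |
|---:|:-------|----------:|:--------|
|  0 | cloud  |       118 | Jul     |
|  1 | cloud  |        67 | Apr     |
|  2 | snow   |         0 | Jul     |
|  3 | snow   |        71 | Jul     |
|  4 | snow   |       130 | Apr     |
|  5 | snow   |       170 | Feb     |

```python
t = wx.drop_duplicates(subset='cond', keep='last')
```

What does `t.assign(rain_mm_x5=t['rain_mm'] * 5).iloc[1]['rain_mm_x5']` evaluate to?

drop duplicate cond (keep=last):
    cond  rain_mm month
1  cloud       67   Apr
5   snow      170   Feb
add column rain_mm_x5 = t['rain_mm'] * 5:
    cond  rain_mm month  rain_mm_x5
1  cloud       67   Apr         335
5   snow      170   Feb         850

850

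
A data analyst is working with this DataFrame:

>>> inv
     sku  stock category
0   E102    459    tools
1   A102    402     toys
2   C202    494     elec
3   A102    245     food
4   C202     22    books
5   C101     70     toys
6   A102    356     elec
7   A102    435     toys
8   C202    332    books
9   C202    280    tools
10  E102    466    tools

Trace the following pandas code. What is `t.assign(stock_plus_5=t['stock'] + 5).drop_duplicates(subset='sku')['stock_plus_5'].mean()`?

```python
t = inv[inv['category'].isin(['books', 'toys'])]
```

filter rows where category in ['books', 'toys']:
    sku  stock category
1  A102    402     toys
4  C202     22    books
5  C101     70     toys
7  A102    435     toys
8  C202    332    books
add column stock_plus_5 = t['stock'] + 5:
    sku  stock category  stock_plus_5
1  A102    402     toys           407
4  C202     22    books            27
5  C101     70     toys            75
7  A102    435     toys           440
8  C202    332    books           337
drop duplicate sku (keep=first):
    sku  stock category  stock_plus_5
1  A102    402     toys           407
4  C202     22    books            27
5  C101     70     toys            75
The mean of column 'stock_plus_5' is 169.666666667.

169.666666667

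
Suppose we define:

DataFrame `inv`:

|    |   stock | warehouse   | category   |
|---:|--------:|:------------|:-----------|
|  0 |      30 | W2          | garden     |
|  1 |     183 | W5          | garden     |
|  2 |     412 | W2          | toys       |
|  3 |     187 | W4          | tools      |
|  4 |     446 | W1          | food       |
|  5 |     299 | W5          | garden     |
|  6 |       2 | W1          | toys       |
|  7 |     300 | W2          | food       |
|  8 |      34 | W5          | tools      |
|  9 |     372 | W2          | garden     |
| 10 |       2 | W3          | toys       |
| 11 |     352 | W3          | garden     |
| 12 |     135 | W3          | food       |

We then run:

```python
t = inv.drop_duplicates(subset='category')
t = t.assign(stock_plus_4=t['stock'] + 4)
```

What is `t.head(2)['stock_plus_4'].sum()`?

450

drop duplicate category (keep=first):
   stock warehouse category
0     30        W2   garden
2    412        W2     toys
3    187        W4    tools
4    446        W1     food
add column stock_plus_4 = t['stock'] + 4:
   stock warehouse category  stock_plus_4
0     30        W2   garden            34
2    412        W2     toys           416
3    187        W4    tools           191
4    446        W1     food           450
take first 2 rows:
   stock warehouse category  stock_plus_4
0     30        W2   garden            34
2    412        W2     toys           416
Hence 450.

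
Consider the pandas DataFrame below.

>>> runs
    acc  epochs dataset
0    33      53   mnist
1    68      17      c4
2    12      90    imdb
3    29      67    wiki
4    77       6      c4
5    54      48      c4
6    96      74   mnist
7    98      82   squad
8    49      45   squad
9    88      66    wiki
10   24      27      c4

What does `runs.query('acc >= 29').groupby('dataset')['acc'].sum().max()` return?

199

filter rows where acc >= 29:
   acc  epochs dataset
0   33      53   mnist
1   68      17      c4
3   29      67    wiki
4   77       6      c4
5   54      48      c4
6   96      74   mnist
7   98      82   squad
8   49      45   squad
9   88      66    wiki
group by dataset, sum of acc:
dataset
c4       199
mnist    129
squad    147
wiki     117
Name: acc, dtype: int64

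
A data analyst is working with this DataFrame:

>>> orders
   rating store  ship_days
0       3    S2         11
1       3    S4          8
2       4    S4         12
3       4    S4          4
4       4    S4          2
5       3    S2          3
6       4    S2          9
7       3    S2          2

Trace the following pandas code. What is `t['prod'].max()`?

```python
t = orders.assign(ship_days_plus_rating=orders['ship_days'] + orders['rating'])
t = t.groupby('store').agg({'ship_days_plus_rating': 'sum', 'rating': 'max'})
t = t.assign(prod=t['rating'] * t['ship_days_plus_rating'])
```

164

add column ship_days_plus_rating = orders['ship_days'] + orders['rating']:
   rating store  ship_days  ship_days_plus_rating
0       3    S2         11                     14
1       3    S4          8                     11
2       4    S4         12                     16
3       4    S4          4                      8
4       4    S4          2                      6
5       3    S2          3                      6
6       4    S2          9                     13
7       3    S2          2                      5
group by store: sum(ship_days_plus_rating), max(rating):
       ship_days_plus_rating  rating
store                               
S2                        38       4
S4                        41       4
add column prod = t['rating'] * t['ship_days_plus_rating']:
       ship_days_plus_rating  rating  prod
store                                     
S2                        38       4   152
S4                        41       4   164
max of column 'prod' → 164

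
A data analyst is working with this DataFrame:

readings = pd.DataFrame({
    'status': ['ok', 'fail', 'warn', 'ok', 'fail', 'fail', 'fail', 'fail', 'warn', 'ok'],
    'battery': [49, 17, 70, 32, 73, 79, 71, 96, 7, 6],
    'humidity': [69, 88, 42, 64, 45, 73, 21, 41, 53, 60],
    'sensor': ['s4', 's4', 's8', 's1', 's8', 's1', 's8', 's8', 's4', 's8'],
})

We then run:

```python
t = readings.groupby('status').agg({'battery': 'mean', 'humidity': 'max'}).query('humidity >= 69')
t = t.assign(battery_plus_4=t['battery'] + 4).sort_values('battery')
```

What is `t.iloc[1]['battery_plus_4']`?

group by status: mean(battery), max(humidity):
        battery  humidity
status                   
fail       67.2        88
ok         29.0        69
warn       38.5        53
filter rows where humidity >= 69:
        battery  humidity
status                   
fail       67.2        88
ok         29.0        69
add column battery_plus_4 = t['battery'] + 4:
        battery  humidity  battery_plus_4
status                                   
fail       67.2        88            71.2
ok         29.0        69            33.0
sort by battery:
        battery  humidity  battery_plus_4
status                                   
ok         29.0        69            33.0
fail       67.2        88            71.2
Then the value at position 1, column 'battery_plus_4': 71.2

71.2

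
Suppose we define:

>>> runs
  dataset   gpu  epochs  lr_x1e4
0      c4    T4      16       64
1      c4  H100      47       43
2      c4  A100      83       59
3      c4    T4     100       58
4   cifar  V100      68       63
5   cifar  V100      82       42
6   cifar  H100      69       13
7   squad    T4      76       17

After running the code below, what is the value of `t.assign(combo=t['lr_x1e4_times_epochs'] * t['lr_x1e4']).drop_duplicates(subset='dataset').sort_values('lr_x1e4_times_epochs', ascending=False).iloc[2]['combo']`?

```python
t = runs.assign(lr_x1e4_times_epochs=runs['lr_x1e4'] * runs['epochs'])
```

add column lr_x1e4_times_epochs = runs['lr_x1e4'] * runs['epochs']:
  dataset   gpu  epochs  lr_x1e4  lr_x1e4_times_epochs
0      c4    T4      16       64                  1024
1      c4  H100      47       43                  2021
2      c4  A100      83       59                  4897
3      c4    T4     100       58                  5800
4   cifar  V100      68       63                  4284
5   cifar  V100      82       42                  3444
6   cifar  H100      69       13                   897
7   squad    T4      76       17                  1292
add column combo = t['lr_x1e4_times_epochs'] * t['lr_x1e4']:
  dataset   gpu  epochs  lr_x1e4  lr_x1e4_times_epochs   combo
0      c4    T4      16       64                  1024   65536
1      c4  H100      47       43                  2021   86903
2      c4  A100      83       59                  4897  288923
3      c4    T4     100       58                  5800  336400
4   cifar  V100      68       63                  4284  269892
5   cifar  V100      82       42                  3444  144648
6   cifar  H100      69       13                   897   11661
7   squad    T4      76       17                  1292   21964
drop duplicate dataset (keep=first):
  dataset   gpu  epochs  lr_x1e4  lr_x1e4_times_epochs   combo
0      c4    T4      16       64                  1024   65536
4   cifar  V100      68       63                  4284  269892
7   squad    T4      76       17                  1292   21964
sort by lr_x1e4_times_epochs descending:
  dataset   gpu  epochs  lr_x1e4  lr_x1e4_times_epochs   combo
4   cifar  V100      68       63                  4284  269892
7   squad    T4      76       17                  1292   21964
0      c4    T4      16       64                  1024   65536
Finally, value at position 2, column 'combo' = 65536.

65536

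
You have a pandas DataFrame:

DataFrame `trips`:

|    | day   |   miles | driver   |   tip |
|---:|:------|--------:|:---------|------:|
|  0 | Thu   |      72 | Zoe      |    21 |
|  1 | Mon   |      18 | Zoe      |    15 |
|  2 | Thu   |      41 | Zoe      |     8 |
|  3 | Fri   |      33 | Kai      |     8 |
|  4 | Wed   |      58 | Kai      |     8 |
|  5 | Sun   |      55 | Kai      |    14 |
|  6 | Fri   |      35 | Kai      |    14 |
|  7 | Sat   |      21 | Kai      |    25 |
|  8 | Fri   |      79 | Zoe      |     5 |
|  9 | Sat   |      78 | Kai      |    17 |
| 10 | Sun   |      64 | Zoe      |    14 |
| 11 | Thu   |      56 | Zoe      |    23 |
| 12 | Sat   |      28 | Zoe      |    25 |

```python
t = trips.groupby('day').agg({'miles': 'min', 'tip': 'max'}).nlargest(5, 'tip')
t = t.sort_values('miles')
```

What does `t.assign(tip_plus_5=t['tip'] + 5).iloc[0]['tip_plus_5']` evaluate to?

group by day: min(miles), max(tip):
     miles  tip
day            
Fri     33   14
Mon     18   15
Sat     21   25
Sun     55   14
Thu     41   23
Wed     58    8
take 5 rows with largest tip:
     miles  tip
day            
Sat     21   25
Thu     41   23
Mon     18   15
Fri     33   14
Sun     55   14
sort by miles:
     miles  tip
day            
Mon     18   15
Sat     21   25
Fri     33   14
Thu     41   23
Sun     55   14
add column tip_plus_5 = t['tip'] + 5:
     miles  tip  tip_plus_5
day                        
Mon     18   15          20
Sat     21   25          30
Fri     33   14          19
Thu     41   23          28
Sun     55   14          19
Reading off the value at position 0, column 'tip_plus_5', we get 20.

20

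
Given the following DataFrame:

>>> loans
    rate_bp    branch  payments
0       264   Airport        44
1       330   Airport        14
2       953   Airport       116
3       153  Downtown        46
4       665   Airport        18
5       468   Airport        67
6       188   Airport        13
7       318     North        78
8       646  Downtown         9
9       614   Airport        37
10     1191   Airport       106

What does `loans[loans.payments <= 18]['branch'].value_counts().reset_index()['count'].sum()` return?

filter rows where payments <= 18:
   rate_bp    branch  payments
1      330   Airport        14
4      665   Airport        18
6      188   Airport        13
8      646  Downtown         9
value_counts of branch:
branch
Airport     3
Downtown    1
Name: count, dtype: int64
reset_index():
     branch  count
0   Airport      3
1  Downtown      1
sum of column 'count' → 4

4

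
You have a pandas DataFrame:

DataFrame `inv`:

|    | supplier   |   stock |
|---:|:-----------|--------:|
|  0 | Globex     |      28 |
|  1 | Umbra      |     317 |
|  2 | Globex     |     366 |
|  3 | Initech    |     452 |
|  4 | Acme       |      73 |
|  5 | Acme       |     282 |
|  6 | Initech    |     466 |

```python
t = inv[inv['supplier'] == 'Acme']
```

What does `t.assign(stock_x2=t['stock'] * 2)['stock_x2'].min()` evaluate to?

146

filter rows where supplier == 'Acme':
  supplier  stock
4     Acme     73
5     Acme    282
add column stock_x2 = t['stock'] * 2:
  supplier  stock  stock_x2
4     Acme     73       146
5     Acme    282       564
Taking the min of column 'stock_x2' gives 146.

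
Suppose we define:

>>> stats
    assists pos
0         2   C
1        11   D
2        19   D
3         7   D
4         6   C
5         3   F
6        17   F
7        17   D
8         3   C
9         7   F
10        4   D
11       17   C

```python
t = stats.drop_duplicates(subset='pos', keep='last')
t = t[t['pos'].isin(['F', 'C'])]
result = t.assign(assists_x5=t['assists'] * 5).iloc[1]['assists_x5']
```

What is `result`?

drop duplicate pos (keep=last):
    assists pos
9         7   F
10        4   D
11       17   C
filter rows where pos in ['F', 'C']:
    assists pos
9         7   F
11       17   C
add column assists_x5 = t['assists'] * 5:
    assists pos  assists_x5
9         7   F          35
11       17   C          85

85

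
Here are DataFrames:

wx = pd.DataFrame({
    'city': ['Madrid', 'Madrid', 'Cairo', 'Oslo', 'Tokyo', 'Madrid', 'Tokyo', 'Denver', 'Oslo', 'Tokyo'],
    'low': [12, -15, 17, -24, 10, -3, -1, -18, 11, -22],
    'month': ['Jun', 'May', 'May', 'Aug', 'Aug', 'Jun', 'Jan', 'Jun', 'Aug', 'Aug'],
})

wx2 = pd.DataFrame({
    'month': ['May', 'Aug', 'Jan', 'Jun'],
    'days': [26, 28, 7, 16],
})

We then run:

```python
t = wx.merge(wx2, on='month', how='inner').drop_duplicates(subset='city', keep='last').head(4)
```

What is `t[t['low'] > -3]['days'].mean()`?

27.0

merge on 'month' (how='inner') → 10 rows:
     city  low month  days
0  Madrid   12   Jun    16
1  Madrid  -15   May    26
2   Cairo   17   May    26
3    Oslo  -24   Aug    28
4   Tokyo   10   Aug    28
5  Madrid   -3   Jun    16
6   Tokyo   -1   Jan     7
7  Denver  -18   Jun    16
8    Oslo   11   Aug    28
9   Tokyo  -22   Aug    28
drop duplicate city (keep=last):
     city  low month  days
2   Cairo   17   May    26
5  Madrid   -3   Jun    16
7  Denver  -18   Jun    16
8    Oslo   11   Aug    28
9   Tokyo  -22   Aug    28
take first 4 rows:
     city  low month  days
2   Cairo   17   May    26
5  Madrid   -3   Jun    16
7  Denver  -18   Jun    16
8    Oslo   11   Aug    28
filter rows where low > -3:
    city  low month  days
2  Cairo   17   May    26
8   Oslo   11   Aug    28
Finally, mean of column 'days' = 27.0.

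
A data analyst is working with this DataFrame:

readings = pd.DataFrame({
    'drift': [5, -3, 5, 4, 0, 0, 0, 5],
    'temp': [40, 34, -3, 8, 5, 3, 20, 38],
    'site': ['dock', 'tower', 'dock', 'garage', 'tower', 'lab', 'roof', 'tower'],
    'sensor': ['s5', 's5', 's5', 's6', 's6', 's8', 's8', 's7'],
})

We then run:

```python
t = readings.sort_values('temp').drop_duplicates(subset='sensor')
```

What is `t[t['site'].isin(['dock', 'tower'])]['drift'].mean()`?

sort by temp:
   drift  temp    site sensor
2      5    -3    dock     s5
5      0     3     lab     s8
4      0     5   tower     s6
3      4     8  garage     s6
6      0    20    roof     s8
1     -3    34   tower     s5
7      5    38   tower     s7
0      5    40    dock     s5
drop duplicate sensor (keep=first):
   drift  temp   site sensor
2      5    -3   dock     s5
5      0     3    lab     s8
4      0     5  tower     s6
7      5    38  tower     s7
filter rows where site in ['dock', 'tower']:
   drift  temp   site sensor
2      5    -3   dock     s5
4      0     5  tower     s6
7      5    38  tower     s7
Reading off the mean of column 'drift', we get 3.33333333333.

3.33333333333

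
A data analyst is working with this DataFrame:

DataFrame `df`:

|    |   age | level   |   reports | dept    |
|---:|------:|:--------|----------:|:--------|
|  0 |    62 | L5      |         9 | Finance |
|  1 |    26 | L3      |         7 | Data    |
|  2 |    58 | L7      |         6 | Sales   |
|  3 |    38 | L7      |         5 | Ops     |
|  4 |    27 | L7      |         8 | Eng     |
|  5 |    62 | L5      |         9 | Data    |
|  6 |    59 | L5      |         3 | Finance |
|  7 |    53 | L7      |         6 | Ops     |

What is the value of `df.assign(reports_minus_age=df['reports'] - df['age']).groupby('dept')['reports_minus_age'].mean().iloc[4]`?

-52.0

add column reports_minus_age = df['reports'] - df['age']:
   age level  reports     dept  reports_minus_age
0   62    L5        9  Finance                -53
1   26    L3        7     Data                -19
2   58    L7        6    Sales                -52
3   38    L7        5      Ops                -33
4   27    L7        8      Eng                -19
5   62    L5        9     Data                -53
6   59    L5        3  Finance                -56
7   53    L7        6      Ops                -47
group by dept, mean of reports_minus_age:
dept
Data      -36.0
Eng       -19.0
Finance   -54.5
Ops       -40.0
Sales     -52.0
Name: reports_minus_age, dtype: float64
value at position 4 → -52.0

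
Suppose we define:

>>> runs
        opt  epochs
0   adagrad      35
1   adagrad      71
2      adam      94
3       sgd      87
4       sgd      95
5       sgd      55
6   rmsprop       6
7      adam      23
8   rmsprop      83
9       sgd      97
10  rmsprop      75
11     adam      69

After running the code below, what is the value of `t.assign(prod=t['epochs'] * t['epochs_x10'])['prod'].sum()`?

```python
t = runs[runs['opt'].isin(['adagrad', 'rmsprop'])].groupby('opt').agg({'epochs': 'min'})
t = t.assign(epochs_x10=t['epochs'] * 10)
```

filter rows where opt in ['adagrad', 'rmsprop']:
        opt  epochs
0   adagrad      35
1   adagrad      71
6   rmsprop       6
8   rmsprop      83
10  rmsprop      75
group by opt, min of epochs:
         epochs
opt            
adagrad      35
rmsprop       6
add column epochs_x10 = t['epochs'] * 10:
         epochs  epochs_x10
opt                        
adagrad      35         350
rmsprop       6          60
add column prod = t['epochs'] * t['epochs_x10']:
         epochs  epochs_x10   prod
opt                               
adagrad      35         350  12250
rmsprop       6          60    360

12610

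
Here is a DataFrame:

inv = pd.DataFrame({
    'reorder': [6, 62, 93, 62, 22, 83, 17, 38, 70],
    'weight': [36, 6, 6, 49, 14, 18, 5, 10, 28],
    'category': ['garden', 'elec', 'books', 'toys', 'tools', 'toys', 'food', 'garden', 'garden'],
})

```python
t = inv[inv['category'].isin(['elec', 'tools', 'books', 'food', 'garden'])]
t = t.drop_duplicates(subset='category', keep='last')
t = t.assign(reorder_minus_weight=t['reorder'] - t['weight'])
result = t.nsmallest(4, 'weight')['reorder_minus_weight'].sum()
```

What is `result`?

163

filter rows where category in ['elec', 'tools', 'books', 'food', 'garden']:
   reorder  weight category
0        6      36   garden
1       62       6     elec
2       93       6    books
4       22      14    tools
6       17       5     food
7       38      10   garden
8       70      28   garden
drop duplicate category (keep=last):
   reorder  weight category
1       62       6     elec
2       93       6    books
4       22      14    tools
6       17       5     food
8       70      28   garden
add column reorder_minus_weight = t['reorder'] - t['weight']:
   reorder  weight category  reorder_minus_weight
1       62       6     elec                    56
2       93       6    books                    87
4       22      14    tools                     8
6       17       5     food                    12
8       70      28   garden                    42
take 4 rows with smallest weight:
   reorder  weight category  reorder_minus_weight
6       17       5     food                    12
1       62       6     elec                    56
2       93       6    books                    87
4       22      14    tools                     8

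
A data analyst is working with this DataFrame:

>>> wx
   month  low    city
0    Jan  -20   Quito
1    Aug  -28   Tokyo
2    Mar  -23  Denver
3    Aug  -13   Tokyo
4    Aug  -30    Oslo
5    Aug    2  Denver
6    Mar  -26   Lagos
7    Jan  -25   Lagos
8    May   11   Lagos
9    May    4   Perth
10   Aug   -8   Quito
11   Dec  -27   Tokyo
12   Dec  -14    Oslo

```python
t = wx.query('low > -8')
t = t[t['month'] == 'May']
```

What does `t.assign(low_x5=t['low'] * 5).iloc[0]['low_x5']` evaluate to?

filter rows where low > -8:
  month  low    city
5   Aug    2  Denver
8   May   11   Lagos
9   May    4   Perth
filter rows where month == 'May':
  month  low   city
8   May   11  Lagos
9   May    4  Perth
add column low_x5 = t['low'] * 5:
  month  low   city  low_x5
8   May   11  Lagos      55
9   May    4  Perth      20

55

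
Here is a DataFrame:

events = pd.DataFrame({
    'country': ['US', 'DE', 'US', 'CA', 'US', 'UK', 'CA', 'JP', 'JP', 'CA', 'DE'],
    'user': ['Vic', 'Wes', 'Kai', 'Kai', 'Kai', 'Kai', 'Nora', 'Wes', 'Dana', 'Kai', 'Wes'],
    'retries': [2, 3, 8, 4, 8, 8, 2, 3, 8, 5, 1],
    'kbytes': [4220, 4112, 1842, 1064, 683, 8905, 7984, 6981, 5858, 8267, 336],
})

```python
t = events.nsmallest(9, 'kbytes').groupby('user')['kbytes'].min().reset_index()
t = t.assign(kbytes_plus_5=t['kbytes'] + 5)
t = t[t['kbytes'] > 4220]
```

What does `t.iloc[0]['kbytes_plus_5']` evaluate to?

take 9 rows with smallest kbytes:
   country  user  retries  kbytes
10      DE   Wes        1     336
4       US   Kai        8     683
3       CA   Kai        4    1064
2       US   Kai        8    1842
1       DE   Wes        3    4112
0       US   Vic        2    4220
8       JP  Dana        8    5858
7       JP   Wes        3    6981
6       CA  Nora        2    7984
group by user, min of kbytes:
user
Dana    5858
Kai      683
Nora    7984
Vic     4220
Wes      336
Name: kbytes, dtype: int64
reset_index():
   user  kbytes
0  Dana    5858
1   Kai     683
2  Nora    7984
3   Vic    4220
4   Wes     336
add column kbytes_plus_5 = t['kbytes'] + 5:
   user  kbytes  kbytes_plus_5
0  Dana    5858           5863
1   Kai     683            688
2  Nora    7984           7989
3   Vic    4220           4225
4   Wes     336            341
filter rows where kbytes > 4220:
   user  kbytes  kbytes_plus_5
0  Dana    5858           5863
2  Nora    7984           7989
So iloc[0]['kbytes_plus_5'] = 5863.

5863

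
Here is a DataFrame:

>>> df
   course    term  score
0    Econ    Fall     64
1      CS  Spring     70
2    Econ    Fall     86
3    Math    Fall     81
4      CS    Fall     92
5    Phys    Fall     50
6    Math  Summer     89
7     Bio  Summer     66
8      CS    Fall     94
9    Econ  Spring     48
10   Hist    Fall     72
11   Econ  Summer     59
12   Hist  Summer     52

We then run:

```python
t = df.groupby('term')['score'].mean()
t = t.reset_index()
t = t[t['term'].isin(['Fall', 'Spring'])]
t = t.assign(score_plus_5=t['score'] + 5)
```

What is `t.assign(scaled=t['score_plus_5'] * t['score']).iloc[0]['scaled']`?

6314.0

group by term, mean of score:
term
Fall      77.0
Spring    59.0
Summer    66.5
Name: score, dtype: float64
reset_index():
     term  score
0    Fall   77.0
1  Spring   59.0
2  Summer   66.5
filter rows where term in ['Fall', 'Spring']:
     term  score
0    Fall   77.0
1  Spring   59.0
add column score_plus_5 = t['score'] + 5:
     term  score  score_plus_5
0    Fall   77.0          82.0
1  Spring   59.0          64.0
add column scaled = t['score_plus_5'] * t['score']:
     term  score  score_plus_5  scaled
0    Fall   77.0          82.0  6314.0
1  Spring   59.0          64.0  3776.0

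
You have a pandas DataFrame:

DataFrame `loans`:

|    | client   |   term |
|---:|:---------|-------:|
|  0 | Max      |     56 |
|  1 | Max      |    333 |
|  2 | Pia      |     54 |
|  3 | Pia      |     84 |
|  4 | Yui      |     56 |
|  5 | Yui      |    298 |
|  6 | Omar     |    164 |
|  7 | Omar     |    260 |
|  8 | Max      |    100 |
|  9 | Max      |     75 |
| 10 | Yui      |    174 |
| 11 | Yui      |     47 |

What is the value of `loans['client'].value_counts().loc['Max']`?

value_counts of client:
client
Max     4
Yui     4
Pia     2
Omar    2
Name: count, dtype: int64
The value at index 'Max' is 4.

4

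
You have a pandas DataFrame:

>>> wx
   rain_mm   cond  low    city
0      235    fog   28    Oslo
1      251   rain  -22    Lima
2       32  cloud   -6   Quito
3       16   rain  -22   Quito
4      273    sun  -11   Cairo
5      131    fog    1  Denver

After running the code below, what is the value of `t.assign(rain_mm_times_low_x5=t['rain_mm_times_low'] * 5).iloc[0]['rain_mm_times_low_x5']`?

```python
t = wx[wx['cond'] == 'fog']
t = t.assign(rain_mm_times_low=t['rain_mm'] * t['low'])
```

32900

filter rows where cond == 'fog':
   rain_mm cond  low    city
0      235  fog   28    Oslo
5      131  fog    1  Denver
add column rain_mm_times_low = t['rain_mm'] * t['low']:
   rain_mm cond  low    city  rain_mm_times_low
0      235  fog   28    Oslo               6580
5      131  fog    1  Denver                131
add column rain_mm_times_low_x5 = t['rain_mm_times_low'] * 5:
   rain_mm cond  low    city  rain_mm_times_low  rain_mm_times_low_x5
0      235  fog   28    Oslo               6580                 32900
5      131  fog    1  Denver                131                   655
Reading off the value at position 0, column 'rain_mm_times_low_x5', we get 32900.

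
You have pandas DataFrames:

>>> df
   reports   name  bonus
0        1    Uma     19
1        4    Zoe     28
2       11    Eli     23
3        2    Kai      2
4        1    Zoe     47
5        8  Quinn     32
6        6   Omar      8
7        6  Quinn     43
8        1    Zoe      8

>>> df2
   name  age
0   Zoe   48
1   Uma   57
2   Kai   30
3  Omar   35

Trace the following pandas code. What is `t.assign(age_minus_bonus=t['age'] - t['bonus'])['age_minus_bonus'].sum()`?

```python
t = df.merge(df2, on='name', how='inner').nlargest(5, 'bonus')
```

126

merge on 'name' (how='inner') → 6 rows:
   reports  name  bonus  age
0        1   Uma     19   57
1        4   Zoe     28   48
2        2   Kai      2   30
3        1   Zoe     47   48
4        6  Omar      8   35
5        1   Zoe      8   48
take 5 rows with largest bonus:
   reports  name  bonus  age
3        1   Zoe     47   48
1        4   Zoe     28   48
0        1   Uma     19   57
4        6  Omar      8   35
5        1   Zoe      8   48
add column age_minus_bonus = t['age'] - t['bonus']:
   reports  name  bonus  age  age_minus_bonus
3        1   Zoe     47   48                1
1        4   Zoe     28   48               20
0        1   Uma     19   57               38
4        6  Omar      8   35               27
5        1   Zoe      8   48               40
The sum of column 'age_minus_bonus' is 126.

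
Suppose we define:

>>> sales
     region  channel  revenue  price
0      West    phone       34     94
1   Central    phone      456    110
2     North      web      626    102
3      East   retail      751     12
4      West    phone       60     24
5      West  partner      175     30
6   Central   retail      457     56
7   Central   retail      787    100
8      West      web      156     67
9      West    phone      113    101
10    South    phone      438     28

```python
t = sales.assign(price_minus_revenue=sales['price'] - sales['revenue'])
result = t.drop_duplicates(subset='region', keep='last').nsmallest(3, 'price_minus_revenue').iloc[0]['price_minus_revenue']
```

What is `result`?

-739

add column price_minus_revenue = sales['price'] - sales['revenue']:
     region  channel  revenue  price  price_minus_revenue
0      West    phone       34     94                   60
1   Central    phone      456    110                 -346
2     North      web      626    102                 -524
3      East   retail      751     12                 -739
4      West    phone       60     24                  -36
5      West  partner      175     30                 -145
6   Central   retail      457     56                 -401
7   Central   retail      787    100                 -687
8      West      web      156     67                  -89
9      West    phone      113    101                  -12
10    South    phone      438     28                 -410
drop duplicate region (keep=last):
     region channel  revenue  price  price_minus_revenue
2     North     web      626    102                 -524
3      East  retail      751     12                 -739
7   Central  retail      787    100                 -687
9      West   phone      113    101                  -12
10    South   phone      438     28                 -410
take 3 rows with smallest price_minus_revenue:
    region channel  revenue  price  price_minus_revenue
3     East  retail      751     12                 -739
7  Central  retail      787    100                 -687
2    North     web      626    102                 -524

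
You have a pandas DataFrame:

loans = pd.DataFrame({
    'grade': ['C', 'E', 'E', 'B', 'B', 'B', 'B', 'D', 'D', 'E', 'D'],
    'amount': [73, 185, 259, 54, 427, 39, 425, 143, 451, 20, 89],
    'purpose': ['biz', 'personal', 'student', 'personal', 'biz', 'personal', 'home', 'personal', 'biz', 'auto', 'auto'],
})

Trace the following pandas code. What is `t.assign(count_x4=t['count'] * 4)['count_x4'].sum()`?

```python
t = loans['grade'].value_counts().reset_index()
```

value_counts of grade:
grade
B    4
E    3
D    3
C    1
Name: count, dtype: int64
reset_index():
  grade  count
0     B      4
1     E      3
2     D      3
3     C      1
add column count_x4 = t['count'] * 4:
  grade  count  count_x4
0     B      4        16
1     E      3        12
2     D      3        12
3     C      1         4
Finally, sum of column 'count_x4' = 44.

44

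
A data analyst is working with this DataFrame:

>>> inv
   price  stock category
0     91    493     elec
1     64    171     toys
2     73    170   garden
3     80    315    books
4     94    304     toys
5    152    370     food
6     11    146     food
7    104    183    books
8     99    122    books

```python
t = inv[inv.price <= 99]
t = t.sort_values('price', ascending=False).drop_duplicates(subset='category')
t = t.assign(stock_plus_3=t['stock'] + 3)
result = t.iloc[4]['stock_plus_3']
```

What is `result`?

149

filter rows where price <= 99:
   price  stock category
0     91    493     elec
1     64    171     toys
2     73    170   garden
3     80    315    books
4     94    304     toys
6     11    146     food
8     99    122    books
sort by price descending:
   price  stock category
8     99    122    books
4     94    304     toys
0     91    493     elec
3     80    315    books
2     73    170   garden
1     64    171     toys
6     11    146     food
drop duplicate category (keep=first):
   price  stock category
8     99    122    books
4     94    304     toys
0     91    493     elec
2     73    170   garden
6     11    146     food
add column stock_plus_3 = t['stock'] + 3:
   price  stock category  stock_plus_3
8     99    122    books           125
4     94    304     toys           307
0     91    493     elec           496
2     73    170   garden           173
6     11    146     food           149
Finally, value at position 4, column 'stock_plus_3' = 149.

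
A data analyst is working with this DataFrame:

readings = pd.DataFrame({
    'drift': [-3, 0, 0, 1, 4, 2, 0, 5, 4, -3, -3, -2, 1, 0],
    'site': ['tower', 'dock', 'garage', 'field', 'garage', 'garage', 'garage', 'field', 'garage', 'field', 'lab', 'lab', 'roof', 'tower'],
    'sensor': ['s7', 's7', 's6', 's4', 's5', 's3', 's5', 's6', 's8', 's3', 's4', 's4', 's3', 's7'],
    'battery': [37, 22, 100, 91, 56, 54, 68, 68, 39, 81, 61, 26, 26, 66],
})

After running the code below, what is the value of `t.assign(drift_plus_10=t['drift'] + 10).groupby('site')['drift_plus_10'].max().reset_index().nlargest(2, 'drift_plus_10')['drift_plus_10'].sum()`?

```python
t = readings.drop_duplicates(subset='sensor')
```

25

drop duplicate sensor (keep=first):
   drift    site sensor  battery
0     -3   tower     s7       37
2      0  garage     s6      100
3      1   field     s4       91
4      4  garage     s5       56
5      2  garage     s3       54
8      4  garage     s8       39
add column drift_plus_10 = t['drift'] + 10:
   drift    site sensor  battery  drift_plus_10
0     -3   tower     s7       37              7
2      0  garage     s6      100             10
3      1   field     s4       91             11
4      4  garage     s5       56             14
5      2  garage     s3       54             12
8      4  garage     s8       39             14
group by site, max of drift_plus_10:
site
field     11
garage    14
tower      7
Name: drift_plus_10, dtype: int64
reset_index():
     site  drift_plus_10
0   field             11
1  garage             14
2   tower              7
take 2 rows with largest drift_plus_10:
     site  drift_plus_10
1  garage             14
0   field             11
Hence 25.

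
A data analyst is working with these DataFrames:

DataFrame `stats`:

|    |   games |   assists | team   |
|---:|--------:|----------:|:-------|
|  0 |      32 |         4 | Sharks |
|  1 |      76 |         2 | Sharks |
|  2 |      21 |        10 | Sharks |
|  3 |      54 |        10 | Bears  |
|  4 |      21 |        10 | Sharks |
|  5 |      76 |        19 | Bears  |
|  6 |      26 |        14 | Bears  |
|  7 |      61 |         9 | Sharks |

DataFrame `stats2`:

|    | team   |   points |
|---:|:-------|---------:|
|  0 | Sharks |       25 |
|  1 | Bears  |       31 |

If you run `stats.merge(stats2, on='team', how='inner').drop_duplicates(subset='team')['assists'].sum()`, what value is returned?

14

merge on 'team' (how='inner') → 8 rows:
   games  assists    team  points
0     32        4  Sharks      25
1     76        2  Sharks      25
2     21       10  Sharks      25
3     54       10   Bears      31
4     21       10  Sharks      25
5     76       19   Bears      31
6     26       14   Bears      31
7     61        9  Sharks      25
drop duplicate team (keep=first):
   games  assists    team  points
0     32        4  Sharks      25
3     54       10   Bears      31
The sum of column 'assists' is 14.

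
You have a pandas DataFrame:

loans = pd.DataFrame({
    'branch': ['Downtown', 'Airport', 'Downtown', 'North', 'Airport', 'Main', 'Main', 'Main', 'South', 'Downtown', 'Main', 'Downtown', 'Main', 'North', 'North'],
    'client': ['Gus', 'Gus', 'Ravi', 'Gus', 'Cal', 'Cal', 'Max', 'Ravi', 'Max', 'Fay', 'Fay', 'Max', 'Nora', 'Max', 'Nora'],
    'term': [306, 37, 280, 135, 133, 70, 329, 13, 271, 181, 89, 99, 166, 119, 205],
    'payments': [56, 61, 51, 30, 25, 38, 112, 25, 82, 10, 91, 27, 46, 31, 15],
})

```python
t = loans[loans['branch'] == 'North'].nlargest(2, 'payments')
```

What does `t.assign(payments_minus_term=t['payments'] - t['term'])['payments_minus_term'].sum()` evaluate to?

-193

filter rows where branch == 'North':
   branch client  term  payments
3   North    Gus   135        30
13  North    Max   119        31
14  North   Nora   205        15
take 2 rows with largest payments:
   branch client  term  payments
13  North    Max   119        31
3   North    Gus   135        30
add column payments_minus_term = t['payments'] - t['term']:
   branch client  term  payments  payments_minus_term
13  North    Max   119        31                  -88
3   North    Gus   135        30                 -105
Reading off the sum of column 'payments_minus_term', we get -193.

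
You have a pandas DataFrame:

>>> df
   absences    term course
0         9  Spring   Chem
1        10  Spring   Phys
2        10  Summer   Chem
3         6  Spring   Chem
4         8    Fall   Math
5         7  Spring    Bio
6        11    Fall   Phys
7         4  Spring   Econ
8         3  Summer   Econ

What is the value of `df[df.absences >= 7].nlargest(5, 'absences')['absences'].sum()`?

48

filter rows where absences >= 7:
   absences    term course
0         9  Spring   Chem
1        10  Spring   Phys
2        10  Summer   Chem
4         8    Fall   Math
5         7  Spring    Bio
6        11    Fall   Phys
take 5 rows with largest absences:
   absences    term course
6        11    Fall   Phys
1        10  Spring   Phys
2        10  Summer   Chem
0         9  Spring   Chem
4         8    Fall   Math
sum of column 'absences' → 48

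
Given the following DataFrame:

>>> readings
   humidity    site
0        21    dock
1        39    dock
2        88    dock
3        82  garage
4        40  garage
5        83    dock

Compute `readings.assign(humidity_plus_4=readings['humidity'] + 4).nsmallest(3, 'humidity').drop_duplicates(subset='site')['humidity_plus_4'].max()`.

add column humidity_plus_4 = readings['humidity'] + 4:
   humidity    site  humidity_plus_4
0        21    dock               25
1        39    dock               43
2        88    dock               92
3        82  garage               86
4        40  garage               44
5        83    dock               87
take 3 rows with smallest humidity:
   humidity    site  humidity_plus_4
0        21    dock               25
1        39    dock               43
4        40  garage               44
drop duplicate site (keep=first):
   humidity    site  humidity_plus_4
0        21    dock               25
4        40  garage               44

44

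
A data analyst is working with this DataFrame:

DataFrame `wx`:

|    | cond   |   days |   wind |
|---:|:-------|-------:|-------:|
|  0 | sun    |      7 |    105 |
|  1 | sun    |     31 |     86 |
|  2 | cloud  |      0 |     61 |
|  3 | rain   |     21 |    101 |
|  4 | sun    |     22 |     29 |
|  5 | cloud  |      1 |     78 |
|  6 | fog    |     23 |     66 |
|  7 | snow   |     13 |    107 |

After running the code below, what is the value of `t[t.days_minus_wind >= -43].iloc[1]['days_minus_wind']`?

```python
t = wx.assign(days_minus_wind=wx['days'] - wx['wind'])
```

-43

add column days_minus_wind = wx['days'] - wx['wind']:
    cond  days  wind  days_minus_wind
0    sun     7   105              -98
1    sun    31    86              -55
2  cloud     0    61              -61
3   rain    21   101              -80
4    sun    22    29               -7
5  cloud     1    78              -77
6    fog    23    66              -43
7   snow    13   107              -94
filter rows where days_minus_wind >= -43:
  cond  days  wind  days_minus_wind
4  sun    22    29               -7
6  fog    23    66              -43
Hence -43.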